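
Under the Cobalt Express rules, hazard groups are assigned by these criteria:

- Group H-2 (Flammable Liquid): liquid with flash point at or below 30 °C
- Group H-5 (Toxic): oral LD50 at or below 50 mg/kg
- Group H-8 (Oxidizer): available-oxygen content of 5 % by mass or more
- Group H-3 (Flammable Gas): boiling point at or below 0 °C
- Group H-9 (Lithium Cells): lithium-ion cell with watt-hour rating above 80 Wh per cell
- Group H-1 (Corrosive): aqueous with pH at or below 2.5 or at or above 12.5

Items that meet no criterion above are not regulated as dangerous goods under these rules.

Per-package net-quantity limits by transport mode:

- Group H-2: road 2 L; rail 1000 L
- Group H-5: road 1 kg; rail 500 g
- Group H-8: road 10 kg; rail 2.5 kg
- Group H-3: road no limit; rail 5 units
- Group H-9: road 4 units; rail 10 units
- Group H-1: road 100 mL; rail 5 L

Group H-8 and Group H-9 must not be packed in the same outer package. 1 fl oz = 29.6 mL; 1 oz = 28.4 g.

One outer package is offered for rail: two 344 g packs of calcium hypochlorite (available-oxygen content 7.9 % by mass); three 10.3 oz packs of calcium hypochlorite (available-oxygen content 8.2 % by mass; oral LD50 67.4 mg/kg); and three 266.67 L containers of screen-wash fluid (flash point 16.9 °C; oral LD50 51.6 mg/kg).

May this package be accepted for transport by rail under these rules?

With available-oxygen content 7.9 % by mass (≥ 5 % by mass), the calcium hypochlorite falls in Group H-8.
With available-oxygen content 8.2 % by mass (≥ 5 % by mass), the calcium hypochlorite falls in Group H-8.
With flash point 16.9 °C (≤ 30 °C), the screen-wash fluid falls in Group H-2.
Group H-2 quantity: three 266.67 L containers = 800.01 L.
That is within the Group H-2 rail limit of 1000 L.
Group H-8 net quantity: (two 344 g packs = 688 g) + (three 10.3 oz packs = 877.56 g) = 1565.56 g.
1565.56 g ≤ 2.5 kg (rail limit, Group H-8) — within limit.
The segregation rule (Group H-8 with Group H-9) does not apply to Group H-2 with Group H-8.
Every hazard group is within its rail limit and no segregation rule is violated.

Yes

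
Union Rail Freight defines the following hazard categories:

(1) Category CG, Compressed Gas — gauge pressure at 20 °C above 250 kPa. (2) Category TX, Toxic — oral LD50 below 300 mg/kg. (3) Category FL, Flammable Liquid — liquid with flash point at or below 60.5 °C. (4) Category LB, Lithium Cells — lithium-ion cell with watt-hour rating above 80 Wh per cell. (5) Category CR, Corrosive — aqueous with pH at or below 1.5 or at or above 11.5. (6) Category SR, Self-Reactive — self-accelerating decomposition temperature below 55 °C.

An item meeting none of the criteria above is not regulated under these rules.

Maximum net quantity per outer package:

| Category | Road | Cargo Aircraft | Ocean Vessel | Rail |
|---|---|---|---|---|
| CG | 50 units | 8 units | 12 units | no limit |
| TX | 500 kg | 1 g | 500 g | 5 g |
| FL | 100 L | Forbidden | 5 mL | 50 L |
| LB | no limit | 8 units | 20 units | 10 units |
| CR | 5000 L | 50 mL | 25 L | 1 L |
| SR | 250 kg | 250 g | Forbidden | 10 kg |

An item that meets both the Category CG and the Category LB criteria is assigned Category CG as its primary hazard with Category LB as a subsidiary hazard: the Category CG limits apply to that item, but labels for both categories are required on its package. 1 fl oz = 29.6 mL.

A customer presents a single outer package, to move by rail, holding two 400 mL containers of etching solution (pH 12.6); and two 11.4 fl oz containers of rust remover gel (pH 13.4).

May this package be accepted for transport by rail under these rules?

No

With pH 12.6 (≥ 11.5), the etching solution falls in Category CR.
pH 13.4 meets the Category CR criterion (Corrosive), so the rust remover gel is Category CR.
Category CR net quantity: (two 400 mL containers = 800 mL) + (two 11.4 fl oz containers = 674.88 mL) = 1474.88 mL.
1474.88 mL > 1 L (rail limit, Category CR) — over the limit.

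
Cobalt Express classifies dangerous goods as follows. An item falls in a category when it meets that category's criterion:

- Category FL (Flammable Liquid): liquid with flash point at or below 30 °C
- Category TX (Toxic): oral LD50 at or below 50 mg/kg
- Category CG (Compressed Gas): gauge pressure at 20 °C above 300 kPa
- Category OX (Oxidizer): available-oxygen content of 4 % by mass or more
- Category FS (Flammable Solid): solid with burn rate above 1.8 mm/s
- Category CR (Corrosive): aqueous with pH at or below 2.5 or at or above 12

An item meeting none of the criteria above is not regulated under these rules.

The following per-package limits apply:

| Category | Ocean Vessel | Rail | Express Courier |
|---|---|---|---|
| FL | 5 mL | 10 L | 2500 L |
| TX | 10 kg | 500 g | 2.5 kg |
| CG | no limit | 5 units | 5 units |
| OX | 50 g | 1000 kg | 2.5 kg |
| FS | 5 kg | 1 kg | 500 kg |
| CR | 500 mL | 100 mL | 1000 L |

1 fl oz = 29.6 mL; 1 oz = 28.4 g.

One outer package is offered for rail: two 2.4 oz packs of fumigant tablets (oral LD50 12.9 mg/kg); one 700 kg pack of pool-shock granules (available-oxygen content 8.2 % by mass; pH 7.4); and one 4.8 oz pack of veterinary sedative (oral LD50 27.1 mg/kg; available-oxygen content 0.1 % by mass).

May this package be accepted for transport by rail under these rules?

Oral LD50 12.9 mg/kg meets the Category TX criterion (Toxic), so the fumigant tablets are Category TX.
With available-oxygen content 8.2 % by mass (≥ 4 % by mass), the pool-shock granules fall in Category OX.
With oral LD50 27.1 mg/kg (≤ 50 mg/kg), the veterinary sedative falls in Category TX.
Total Category TX: (two 2.4 oz packs = 136.32 g) + (one 4.8 oz pack = 136.32 g) = 272.64 g.
272.64 g is within the rail limit of 500 g for Category TX.
Category OX quantity: 700 kg.
That is within the Category OX rail limit of 1000 kg.
Every hazard category is within its rail limit and no segregation rule is violated.

Yes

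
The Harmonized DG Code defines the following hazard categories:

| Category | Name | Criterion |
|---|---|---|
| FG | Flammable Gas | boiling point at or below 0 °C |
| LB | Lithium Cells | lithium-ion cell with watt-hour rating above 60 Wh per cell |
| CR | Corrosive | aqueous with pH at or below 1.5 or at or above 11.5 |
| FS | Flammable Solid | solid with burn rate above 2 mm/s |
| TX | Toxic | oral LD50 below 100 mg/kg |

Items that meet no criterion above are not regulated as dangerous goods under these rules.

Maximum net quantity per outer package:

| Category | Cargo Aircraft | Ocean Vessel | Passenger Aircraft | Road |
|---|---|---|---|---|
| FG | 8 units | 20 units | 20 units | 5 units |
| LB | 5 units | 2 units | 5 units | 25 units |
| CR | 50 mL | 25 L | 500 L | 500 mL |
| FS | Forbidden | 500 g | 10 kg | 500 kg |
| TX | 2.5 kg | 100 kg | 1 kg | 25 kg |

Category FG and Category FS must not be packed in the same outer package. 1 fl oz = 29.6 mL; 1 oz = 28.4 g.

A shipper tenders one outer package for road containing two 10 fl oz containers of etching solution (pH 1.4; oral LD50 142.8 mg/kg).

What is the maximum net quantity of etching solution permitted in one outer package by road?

Etching solution: pH 1.4 ≤ 1.5 → Category CR (Corrosive).
The road limit for Category CR is 500 mL.

500 mL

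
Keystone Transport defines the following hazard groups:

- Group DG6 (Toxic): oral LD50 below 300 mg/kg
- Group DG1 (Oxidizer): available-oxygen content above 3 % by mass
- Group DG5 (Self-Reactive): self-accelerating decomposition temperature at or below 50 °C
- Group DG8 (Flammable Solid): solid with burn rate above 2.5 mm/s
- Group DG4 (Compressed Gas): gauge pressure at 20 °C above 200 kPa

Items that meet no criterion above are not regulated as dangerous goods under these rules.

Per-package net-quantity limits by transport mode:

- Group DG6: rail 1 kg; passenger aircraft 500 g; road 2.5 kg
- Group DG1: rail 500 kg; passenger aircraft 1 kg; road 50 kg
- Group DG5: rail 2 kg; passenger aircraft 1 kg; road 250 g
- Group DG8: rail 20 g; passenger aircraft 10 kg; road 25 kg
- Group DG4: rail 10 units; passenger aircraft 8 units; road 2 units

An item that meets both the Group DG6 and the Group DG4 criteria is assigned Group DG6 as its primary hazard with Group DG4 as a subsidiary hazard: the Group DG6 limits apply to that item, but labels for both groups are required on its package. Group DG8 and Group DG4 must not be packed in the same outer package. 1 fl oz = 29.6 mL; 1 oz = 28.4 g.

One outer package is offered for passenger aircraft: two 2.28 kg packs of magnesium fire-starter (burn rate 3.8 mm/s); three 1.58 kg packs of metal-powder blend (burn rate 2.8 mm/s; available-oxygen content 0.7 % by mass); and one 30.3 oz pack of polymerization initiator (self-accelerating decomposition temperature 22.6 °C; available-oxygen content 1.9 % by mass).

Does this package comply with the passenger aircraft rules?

Yes

With burn rate 3.8 mm/s (> 2.5 mm/s), the magnesium fire-starter falls in Group DG8.
Burn rate 2.8 mm/s meets the Group DG8 criterion (Flammable Solid), so the metal-powder blend is Group DG8.
With self-accelerating decomposition temperature 22.6 °C (≤ 50 °C), the polymerization initiator falls in Group DG5.
Group DG8 net quantity: (two 2.28 kg packs = 4.56 kg) + (three 1.58 kg packs = 4.74 kg) = 9.3 kg.
9.3 kg is within the passenger aircraft limit of 10 kg for Group DG8.
Group DG5 quantity: one 30.3 oz pack = 860.52 g.
That is within the Group DG5 passenger aircraft limit of 1 kg.
The segregation rule (Group DG8 with Group DG4) does not apply to Group DG8 with Group DG5.
Every hazard group is within its passenger aircraft limit and no segregation rule is violated.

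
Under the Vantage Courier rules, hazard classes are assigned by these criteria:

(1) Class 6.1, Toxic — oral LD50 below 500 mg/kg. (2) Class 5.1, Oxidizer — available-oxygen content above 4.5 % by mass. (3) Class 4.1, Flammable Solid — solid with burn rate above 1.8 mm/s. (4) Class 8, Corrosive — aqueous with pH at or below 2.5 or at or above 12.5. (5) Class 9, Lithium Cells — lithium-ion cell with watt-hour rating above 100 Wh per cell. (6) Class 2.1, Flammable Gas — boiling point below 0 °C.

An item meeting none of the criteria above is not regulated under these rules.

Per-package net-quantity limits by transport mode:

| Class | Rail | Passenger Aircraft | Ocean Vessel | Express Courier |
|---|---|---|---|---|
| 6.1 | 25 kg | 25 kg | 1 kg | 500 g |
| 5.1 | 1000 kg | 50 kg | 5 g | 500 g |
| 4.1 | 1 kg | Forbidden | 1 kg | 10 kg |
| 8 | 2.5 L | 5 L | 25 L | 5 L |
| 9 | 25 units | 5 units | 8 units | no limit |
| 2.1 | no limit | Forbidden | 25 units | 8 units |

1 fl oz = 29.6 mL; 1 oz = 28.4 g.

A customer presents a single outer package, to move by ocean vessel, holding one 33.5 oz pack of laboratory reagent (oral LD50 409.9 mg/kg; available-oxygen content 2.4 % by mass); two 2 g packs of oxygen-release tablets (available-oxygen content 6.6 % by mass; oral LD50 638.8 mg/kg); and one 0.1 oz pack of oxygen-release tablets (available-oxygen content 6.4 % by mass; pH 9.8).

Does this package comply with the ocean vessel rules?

Laboratory reagent: oral LD50 409.9 mg/kg < 500 mg/kg → Class 6.1 (Toxic).
Oxygen-release tablets: available-oxygen content 6.6 % by mass > 4.5 % by mass → Class 5.1 (Oxidizer).
Available-oxygen content 6.4 % by mass meets the Class 5.1 criterion (Oxidizer), so the oxygen-release tablets are Class 5.1.
Class 5.1 net quantity: (two 2 g packs = 4 g) + (one 0.1 oz pack = 2.84 g) = 6.84 g.
That exceeds the Class 5.1 ocean vessel limit of 5 g.
Class 6.1 quantity: one 33.5 oz pack = 951.4 g.
That is within the Class 6.1 ocean vessel limit of 1 kg.

No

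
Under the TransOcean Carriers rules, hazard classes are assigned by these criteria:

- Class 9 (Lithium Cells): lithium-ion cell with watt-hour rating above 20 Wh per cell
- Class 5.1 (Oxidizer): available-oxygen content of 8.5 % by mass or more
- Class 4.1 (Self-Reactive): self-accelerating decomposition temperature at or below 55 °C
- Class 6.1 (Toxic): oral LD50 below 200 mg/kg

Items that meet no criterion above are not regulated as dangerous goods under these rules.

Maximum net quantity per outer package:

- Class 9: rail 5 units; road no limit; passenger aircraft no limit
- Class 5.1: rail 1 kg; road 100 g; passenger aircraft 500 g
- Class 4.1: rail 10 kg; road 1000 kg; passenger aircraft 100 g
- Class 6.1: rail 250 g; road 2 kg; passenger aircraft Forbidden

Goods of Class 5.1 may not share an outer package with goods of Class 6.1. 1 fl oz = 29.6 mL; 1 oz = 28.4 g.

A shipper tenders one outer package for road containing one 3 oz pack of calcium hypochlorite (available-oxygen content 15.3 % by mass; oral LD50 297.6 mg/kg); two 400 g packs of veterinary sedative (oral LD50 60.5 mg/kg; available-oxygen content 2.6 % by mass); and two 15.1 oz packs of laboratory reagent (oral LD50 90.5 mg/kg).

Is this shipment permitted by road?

No

Calcium hypochlorite: available-oxygen content 15.3 % by mass ≥ 8.5 % by mass → Class 5.1 (Oxidizer).
With oral LD50 60.5 mg/kg (< 200 mg/kg), the veterinary sedative falls in Class 6.1.
Oral LD50 90.5 mg/kg meets the Class 6.1 criterion (Toxic), so the laboratory reagent is Class 6.1.
Class 5.1 quantity: one 3 oz pack = 85.2 g.
85.2 g is within the road limit of 100 g for Class 5.1.
Total Class 6.1: (two 400 g packs = 800 g) + (two 15.1 oz packs = 857.68 g) = 1657.68 g.
1657.68 g is within the road limit of 2 kg for Class 6.1.
Class 5.1 and Class 6.1 may not share an outer package.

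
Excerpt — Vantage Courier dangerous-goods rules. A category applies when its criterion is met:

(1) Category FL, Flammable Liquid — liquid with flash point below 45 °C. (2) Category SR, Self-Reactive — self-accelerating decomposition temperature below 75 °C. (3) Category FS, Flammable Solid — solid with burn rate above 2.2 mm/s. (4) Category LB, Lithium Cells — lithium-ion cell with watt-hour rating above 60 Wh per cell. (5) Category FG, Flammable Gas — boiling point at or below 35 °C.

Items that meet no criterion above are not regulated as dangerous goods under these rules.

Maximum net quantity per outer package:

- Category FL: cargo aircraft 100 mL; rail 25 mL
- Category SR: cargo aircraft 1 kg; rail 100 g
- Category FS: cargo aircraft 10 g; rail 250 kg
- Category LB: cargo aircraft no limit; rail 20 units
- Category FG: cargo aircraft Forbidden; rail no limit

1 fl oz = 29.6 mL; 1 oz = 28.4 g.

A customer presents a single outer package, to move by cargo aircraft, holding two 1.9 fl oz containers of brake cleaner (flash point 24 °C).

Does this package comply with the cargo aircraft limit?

Flash point 24 °C meets the Category FL criterion (Flammable Liquid), so the brake cleaner is Category FL.
Category FL quantity: two 1.9 fl oz containers = 112.48 mL.
112.48 mL exceeds the cargo aircraft limit of 100 mL for Category FL.

No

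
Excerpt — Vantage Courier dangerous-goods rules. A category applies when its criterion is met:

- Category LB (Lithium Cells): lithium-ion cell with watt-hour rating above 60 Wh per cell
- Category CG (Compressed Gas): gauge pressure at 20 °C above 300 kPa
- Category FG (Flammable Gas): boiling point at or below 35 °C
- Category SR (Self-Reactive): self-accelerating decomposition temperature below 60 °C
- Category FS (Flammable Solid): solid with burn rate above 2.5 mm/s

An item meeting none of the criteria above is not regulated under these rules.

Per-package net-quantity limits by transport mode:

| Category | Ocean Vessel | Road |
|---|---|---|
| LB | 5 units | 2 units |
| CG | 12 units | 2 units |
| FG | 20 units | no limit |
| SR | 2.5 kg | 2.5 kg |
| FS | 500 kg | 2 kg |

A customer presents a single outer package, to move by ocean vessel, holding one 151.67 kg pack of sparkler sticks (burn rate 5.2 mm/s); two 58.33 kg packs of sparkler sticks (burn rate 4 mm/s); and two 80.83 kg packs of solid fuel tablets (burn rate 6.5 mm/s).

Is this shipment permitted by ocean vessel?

Yes

The sparkler sticks have burn rate 5.2 mm/s, which is > 2.5 mm/s, so they are Category FS (Flammable Solid).
With burn rate 4 mm/s (> 2.5 mm/s), the sparkler sticks fall in Category FS.
Solid fuel tablets: burn rate 6.5 mm/s > 2.5 mm/s → Category FS (Flammable Solid).
Total Category FS: 151.67 kg + (two 58.33 kg packs = 116.66 kg) + (two 80.83 kg packs = 161.66 kg) = 429.99 kg.
That is within the Category FS ocean vessel limit of 500 kg.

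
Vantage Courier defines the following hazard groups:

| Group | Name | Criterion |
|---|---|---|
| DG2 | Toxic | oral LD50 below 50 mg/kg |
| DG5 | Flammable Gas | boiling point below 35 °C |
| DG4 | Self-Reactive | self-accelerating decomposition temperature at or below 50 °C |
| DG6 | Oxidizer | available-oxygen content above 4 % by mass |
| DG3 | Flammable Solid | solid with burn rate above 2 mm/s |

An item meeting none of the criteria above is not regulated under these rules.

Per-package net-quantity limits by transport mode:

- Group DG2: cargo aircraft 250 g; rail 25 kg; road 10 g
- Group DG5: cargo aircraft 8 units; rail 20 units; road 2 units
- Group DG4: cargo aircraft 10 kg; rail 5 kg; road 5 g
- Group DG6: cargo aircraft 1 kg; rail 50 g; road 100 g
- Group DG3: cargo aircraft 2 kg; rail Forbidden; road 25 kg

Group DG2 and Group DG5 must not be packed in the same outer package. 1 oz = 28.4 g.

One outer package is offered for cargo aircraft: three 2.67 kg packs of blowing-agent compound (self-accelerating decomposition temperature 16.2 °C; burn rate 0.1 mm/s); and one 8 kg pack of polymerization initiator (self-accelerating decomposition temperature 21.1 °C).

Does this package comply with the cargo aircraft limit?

Blowing-agent compound: self-accelerating decomposition temperature 16.2 °C ≤ 50 °C → Group DG4 (Self-Reactive).
Self-accelerating decomposition temperature 21.1 °C meets the Group DG4 criterion (Self-Reactive), so the polymerization initiator is Group DG4.
Group DG4 net quantity: (three 2.67 kg packs = 8.01 kg) + 8 kg = 16.01 kg.
16.01 kg > 10 kg (cargo aircraft limit, Group DG4) — over the limit.

No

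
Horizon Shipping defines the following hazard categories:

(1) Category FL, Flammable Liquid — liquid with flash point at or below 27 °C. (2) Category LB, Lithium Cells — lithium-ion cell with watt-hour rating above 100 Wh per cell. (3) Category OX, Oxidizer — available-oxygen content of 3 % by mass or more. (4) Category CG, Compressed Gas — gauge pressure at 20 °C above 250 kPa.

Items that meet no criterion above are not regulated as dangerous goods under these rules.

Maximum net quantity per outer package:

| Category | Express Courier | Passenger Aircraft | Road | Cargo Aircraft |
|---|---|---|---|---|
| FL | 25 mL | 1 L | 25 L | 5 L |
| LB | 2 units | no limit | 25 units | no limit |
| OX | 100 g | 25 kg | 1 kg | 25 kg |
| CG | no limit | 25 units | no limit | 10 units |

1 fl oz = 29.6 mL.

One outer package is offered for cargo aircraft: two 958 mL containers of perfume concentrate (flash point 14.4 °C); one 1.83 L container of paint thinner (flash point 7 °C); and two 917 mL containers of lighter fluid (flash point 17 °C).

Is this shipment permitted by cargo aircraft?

With flash point 14.4 °C (≤ 27 °C), the perfume concentrate falls in Category FL.
The paint thinner has flash point 7 °C, which is ≤ 27 °C, so it is Category FL (Flammable Liquid).
Flash point 17 °C meets the Category FL criterion (Flammable Liquid), so the lighter fluid is Category FL.
Total Category FL: (two 958 mL containers = 1.916 L) + 1.83 L + (two 917 mL containers = 1.834 L) = 5.58 L.
That exceeds the Category FL cargo aircraft limit of 5 L.

No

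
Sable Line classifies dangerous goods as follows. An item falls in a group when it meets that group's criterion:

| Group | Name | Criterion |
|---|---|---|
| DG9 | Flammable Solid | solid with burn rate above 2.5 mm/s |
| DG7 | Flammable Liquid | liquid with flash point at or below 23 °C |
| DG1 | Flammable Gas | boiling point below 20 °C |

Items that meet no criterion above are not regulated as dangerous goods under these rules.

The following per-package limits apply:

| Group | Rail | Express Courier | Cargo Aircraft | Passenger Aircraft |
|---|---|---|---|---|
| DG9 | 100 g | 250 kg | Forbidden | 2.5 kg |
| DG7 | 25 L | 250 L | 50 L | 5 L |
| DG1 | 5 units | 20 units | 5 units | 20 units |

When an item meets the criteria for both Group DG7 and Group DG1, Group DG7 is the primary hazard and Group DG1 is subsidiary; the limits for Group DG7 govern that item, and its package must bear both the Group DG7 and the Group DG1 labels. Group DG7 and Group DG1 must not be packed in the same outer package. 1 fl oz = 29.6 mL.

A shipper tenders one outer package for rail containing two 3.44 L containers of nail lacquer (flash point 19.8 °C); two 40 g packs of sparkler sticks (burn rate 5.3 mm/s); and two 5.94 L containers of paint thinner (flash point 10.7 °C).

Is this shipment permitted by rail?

Yes

Nail lacquer: flash point 19.8 °C ≤ 23 °C → Group DG7 (Flammable Liquid).
Sparkler sticks: burn rate 5.3 mm/s > 2.5 mm/s → Group DG9 (Flammable Solid).
With flash point 10.7 °C (≤ 23 °C), the paint thinner falls in Group DG7.
Total Group DG7: (two 3.44 L containers = 6.88 L) + (two 5.94 L containers = 11.88 L) = 18.76 L.
18.76 L ≤ 25 L (rail limit, Group DG7) — within limit.
Group DG9 quantity: two 40 g packs = 80 g.
80 g is within the rail limit of 100 g for Group DG9.
The segregation rule (Group DG7 with Group DG1) does not apply to Group DG7 with Group DG9.
Every hazard group is within its rail limit and no segregation rule is violated.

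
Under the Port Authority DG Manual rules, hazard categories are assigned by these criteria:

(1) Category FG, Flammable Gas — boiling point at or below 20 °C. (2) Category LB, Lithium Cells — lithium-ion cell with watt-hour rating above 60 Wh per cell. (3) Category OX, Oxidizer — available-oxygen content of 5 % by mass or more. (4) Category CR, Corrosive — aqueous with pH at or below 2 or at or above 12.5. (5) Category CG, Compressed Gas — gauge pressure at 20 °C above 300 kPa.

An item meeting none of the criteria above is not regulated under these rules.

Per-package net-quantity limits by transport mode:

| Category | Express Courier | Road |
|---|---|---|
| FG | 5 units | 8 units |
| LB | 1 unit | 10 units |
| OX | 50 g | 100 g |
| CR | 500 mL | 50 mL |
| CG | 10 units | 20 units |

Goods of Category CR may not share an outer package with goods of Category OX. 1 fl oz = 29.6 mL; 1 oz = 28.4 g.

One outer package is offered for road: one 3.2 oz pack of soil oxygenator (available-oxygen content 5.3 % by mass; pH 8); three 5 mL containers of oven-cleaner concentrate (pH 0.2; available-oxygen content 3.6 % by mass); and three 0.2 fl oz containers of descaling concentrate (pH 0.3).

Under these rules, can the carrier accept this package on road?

Available-oxygen content 5.3 % by mass meets the Category OX criterion (Oxidizer), so the soil oxygenator is Category OX.
pH 0.2 meets the Category CR criterion (Corrosive), so the oven-cleaner concentrate is Category CR.
pH 0.3 meets the Category CR criterion (Corrosive), so the descaling concentrate is Category CR.
Total Category CR: (three 5 mL containers = 15 mL) + (three 0.2 fl oz containers = 17.76 mL) = 32.76 mL.
That is within the Category CR road limit of 50 mL.
Category OX quantity: one 3.2 oz pack = 90.88 g.
That is within the Category OX road limit of 100 g.
Category CR and Category OX may not share an outer package.

No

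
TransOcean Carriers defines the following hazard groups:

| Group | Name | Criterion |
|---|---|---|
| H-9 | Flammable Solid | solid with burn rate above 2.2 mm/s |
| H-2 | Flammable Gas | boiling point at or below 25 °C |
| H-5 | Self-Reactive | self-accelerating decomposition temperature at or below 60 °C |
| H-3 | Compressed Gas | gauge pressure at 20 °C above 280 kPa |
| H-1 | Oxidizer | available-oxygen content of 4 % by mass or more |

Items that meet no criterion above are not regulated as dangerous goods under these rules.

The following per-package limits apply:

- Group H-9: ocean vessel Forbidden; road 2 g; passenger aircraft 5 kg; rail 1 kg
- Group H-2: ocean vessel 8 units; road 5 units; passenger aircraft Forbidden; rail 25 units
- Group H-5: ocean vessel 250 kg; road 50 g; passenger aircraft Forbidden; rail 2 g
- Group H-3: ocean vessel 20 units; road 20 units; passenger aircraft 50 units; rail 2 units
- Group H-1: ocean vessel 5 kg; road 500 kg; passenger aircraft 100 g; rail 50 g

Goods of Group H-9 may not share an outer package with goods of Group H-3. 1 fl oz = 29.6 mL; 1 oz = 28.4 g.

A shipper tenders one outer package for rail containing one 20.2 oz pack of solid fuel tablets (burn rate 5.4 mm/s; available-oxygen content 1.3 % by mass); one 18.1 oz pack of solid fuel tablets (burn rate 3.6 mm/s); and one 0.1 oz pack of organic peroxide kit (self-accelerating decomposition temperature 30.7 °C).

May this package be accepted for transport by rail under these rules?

No

Burn rate 5.4 mm/s meets the Group H-9 criterion (Flammable Solid), so the solid fuel tablets are Group H-9.
Burn rate 3.6 mm/s meets the Group H-9 criterion (Flammable Solid), so the solid fuel tablets are Group H-9.
Organic peroxide kit: self-accelerating decomposition temperature 30.7 °C ≤ 60 °C → Group H-5 (Self-Reactive).
Total Group H-9: (one 20.2 oz pack = 573.68 g) + (one 18.1 oz pack = 514.04 g) = 1087.72 g.
1087.72 g exceeds the rail limit of 1 kg for Group H-9.
Group H-5 quantity: one 0.1 oz pack = 2.84 g.
2.84 g exceeds the rail limit of 2 g for Group H-5.
The segregation rule (Group H-9 with Group H-3) does not apply to Group H-9 with Group H-5.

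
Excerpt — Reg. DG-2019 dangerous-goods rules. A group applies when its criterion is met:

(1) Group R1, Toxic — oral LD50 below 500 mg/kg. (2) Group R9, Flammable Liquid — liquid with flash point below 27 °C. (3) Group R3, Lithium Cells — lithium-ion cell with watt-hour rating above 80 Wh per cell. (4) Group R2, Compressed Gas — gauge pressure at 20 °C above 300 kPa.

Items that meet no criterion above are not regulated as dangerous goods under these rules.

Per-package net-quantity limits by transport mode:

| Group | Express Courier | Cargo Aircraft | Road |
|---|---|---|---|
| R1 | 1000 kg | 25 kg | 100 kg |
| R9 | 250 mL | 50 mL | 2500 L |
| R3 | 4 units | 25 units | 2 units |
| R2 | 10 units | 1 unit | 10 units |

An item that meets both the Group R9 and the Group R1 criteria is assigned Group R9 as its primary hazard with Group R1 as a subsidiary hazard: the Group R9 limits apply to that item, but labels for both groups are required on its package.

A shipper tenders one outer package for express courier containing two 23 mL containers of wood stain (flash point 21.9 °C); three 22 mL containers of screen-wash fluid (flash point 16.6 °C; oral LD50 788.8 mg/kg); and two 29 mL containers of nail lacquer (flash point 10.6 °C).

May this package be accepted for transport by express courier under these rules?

Yes

Flash point 21.9 °C meets the Group R9 criterion (Flammable Liquid), so the wood stain is Group R9.
The screen-wash fluid has flash point 16.6 °C, which is < 27 °C, so it is Group R9 (Flammable Liquid).
The nail lacquer has flash point 10.6 °C, which is < 27 °C, so it is Group R9 (Flammable Liquid).
Group R9 net quantity: (two 23 mL containers = 46 mL) + (three 22 mL containers = 66 mL) + (two 29 mL containers = 58 mL) = 170 mL.
170 mL is within the express courier limit of 250 mL for Group R9.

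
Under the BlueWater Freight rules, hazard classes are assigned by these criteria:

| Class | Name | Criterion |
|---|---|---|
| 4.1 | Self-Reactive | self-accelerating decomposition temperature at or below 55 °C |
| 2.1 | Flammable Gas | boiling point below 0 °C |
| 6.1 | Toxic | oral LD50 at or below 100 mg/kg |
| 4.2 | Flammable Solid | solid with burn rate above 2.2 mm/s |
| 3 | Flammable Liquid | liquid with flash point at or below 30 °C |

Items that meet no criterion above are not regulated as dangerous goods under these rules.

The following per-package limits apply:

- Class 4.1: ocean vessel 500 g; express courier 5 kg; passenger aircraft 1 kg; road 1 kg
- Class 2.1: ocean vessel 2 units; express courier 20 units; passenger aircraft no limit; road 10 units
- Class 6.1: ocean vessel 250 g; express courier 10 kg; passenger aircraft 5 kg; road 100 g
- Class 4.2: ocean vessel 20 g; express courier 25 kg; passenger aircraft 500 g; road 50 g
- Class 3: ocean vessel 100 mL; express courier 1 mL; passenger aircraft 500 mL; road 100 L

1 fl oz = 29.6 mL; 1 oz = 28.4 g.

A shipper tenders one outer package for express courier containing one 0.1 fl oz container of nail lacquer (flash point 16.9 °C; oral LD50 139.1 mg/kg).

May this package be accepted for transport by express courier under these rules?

Nail lacquer: flash point 16.9 °C ≤ 30 °C → Class 3 (Flammable Liquid).
Class 3 quantity: one 0.1 fl oz container = 2.96 mL.
That exceeds the Class 3 express courier limit of 1 mL.

No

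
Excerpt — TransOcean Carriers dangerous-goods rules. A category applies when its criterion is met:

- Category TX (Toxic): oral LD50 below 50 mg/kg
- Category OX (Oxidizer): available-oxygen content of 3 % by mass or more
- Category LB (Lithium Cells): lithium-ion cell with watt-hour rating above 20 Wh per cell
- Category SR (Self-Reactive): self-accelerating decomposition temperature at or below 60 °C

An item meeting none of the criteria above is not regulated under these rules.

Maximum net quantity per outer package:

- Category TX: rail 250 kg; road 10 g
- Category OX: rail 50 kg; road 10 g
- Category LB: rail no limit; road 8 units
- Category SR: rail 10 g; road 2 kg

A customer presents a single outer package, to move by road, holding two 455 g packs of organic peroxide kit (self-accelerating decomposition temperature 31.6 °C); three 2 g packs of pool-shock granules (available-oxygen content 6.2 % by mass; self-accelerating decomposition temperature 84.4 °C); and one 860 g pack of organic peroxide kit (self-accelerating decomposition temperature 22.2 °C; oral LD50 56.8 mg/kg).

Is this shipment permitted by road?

Self-accelerating decomposition temperature 31.6 °C meets the Category SR criterion (Self-Reactive), so the organic peroxide kit is Category SR.
Pool-shock granules: available-oxygen content 6.2 % by mass ≥ 3 % by mass → Category OX (Oxidizer).
With self-accelerating decomposition temperature 22.2 °C (≤ 60 °C), the organic peroxide kit falls in Category SR.
Category OX quantity: three 2 g packs = 6 g.
6 g is within the road limit of 10 g for Category OX.
Category SR net quantity: (two 455 g packs = 910 g) + 860 g = 1.77 kg.
1.77 kg ≤ 2 kg (road limit, Category SR) — within limit.
Every hazard category is within its road limit and no segregation rule is violated.

Yes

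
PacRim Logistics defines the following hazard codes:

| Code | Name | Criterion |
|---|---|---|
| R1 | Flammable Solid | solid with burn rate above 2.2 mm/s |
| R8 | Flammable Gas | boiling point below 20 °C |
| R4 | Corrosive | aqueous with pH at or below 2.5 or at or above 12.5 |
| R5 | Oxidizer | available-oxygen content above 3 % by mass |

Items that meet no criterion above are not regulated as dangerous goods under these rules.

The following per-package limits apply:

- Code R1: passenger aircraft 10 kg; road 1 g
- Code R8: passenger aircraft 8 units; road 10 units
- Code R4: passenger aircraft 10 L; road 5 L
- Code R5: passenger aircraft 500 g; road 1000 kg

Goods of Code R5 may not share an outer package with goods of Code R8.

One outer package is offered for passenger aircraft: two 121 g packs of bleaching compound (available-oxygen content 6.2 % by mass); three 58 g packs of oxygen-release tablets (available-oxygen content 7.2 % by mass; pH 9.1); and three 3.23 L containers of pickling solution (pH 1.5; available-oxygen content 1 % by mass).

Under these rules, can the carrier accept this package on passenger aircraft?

With available-oxygen content 6.2 % by mass (> 3 % by mass), the bleaching compound falls in Code R5.
Available-oxygen content 7.2 % by mass meets the Code R5 criterion (Oxidizer), so the oxygen-release tablets are Code R5.
pH 1.5 meets the Code R4 criterion (Corrosive), so the pickling solution is Code R4.
Total Code R5: (two 121 g packs = 242 g) + (three 58 g packs = 174 g) = 416 g.
416 g ≤ 500 g (passenger aircraft limit, Code R5) — within limit.
Code R4 quantity: three 3.23 L containers = 9.69 L.
That is within the Code R4 passenger aircraft limit of 10 L.
The segregation rule (Code R5 with Code R8) does not apply to Code R5 with Code R4.
Every hazard code is within its passenger aircraft limit and no segregation rule is violated.

Yes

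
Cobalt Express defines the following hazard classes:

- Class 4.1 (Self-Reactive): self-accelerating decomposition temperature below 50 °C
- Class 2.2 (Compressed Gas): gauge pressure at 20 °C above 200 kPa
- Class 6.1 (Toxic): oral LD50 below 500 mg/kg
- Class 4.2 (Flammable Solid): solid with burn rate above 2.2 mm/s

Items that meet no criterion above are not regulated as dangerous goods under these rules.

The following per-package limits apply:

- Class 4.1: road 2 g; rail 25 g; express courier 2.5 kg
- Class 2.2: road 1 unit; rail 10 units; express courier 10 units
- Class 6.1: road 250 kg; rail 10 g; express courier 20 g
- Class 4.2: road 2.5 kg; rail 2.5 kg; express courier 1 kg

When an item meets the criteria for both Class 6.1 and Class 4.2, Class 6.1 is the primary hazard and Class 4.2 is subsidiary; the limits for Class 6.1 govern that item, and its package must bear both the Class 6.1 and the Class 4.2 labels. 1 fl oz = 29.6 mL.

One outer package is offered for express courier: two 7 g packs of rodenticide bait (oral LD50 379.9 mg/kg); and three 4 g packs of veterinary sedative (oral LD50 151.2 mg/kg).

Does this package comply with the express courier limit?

No

With oral LD50 379.9 mg/kg (< 500 mg/kg), the rodenticide bait falls in Class 6.1.
The veterinary sedative has oral LD50 151.2 mg/kg, which is < 500 mg/kg, so it is Class 6.1 (Toxic).
Class 6.1 net quantity: (two 7 g packs = 14 g) + (three 4 g packs = 12 g) = 26 g.
That exceeds the Class 6.1 express courier limit of 20 g.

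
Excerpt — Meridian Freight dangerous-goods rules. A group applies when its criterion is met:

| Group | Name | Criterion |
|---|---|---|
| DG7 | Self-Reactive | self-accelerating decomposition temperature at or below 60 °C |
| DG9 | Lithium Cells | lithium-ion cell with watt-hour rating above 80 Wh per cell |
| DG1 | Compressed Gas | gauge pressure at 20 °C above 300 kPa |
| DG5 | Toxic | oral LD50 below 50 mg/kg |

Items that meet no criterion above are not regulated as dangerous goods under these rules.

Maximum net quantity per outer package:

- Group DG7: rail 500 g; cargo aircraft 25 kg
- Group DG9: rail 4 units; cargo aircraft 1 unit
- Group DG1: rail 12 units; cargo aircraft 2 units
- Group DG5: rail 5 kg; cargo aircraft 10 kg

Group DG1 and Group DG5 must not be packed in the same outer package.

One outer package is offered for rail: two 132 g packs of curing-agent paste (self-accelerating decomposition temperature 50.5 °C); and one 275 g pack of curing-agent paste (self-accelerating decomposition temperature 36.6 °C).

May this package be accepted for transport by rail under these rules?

With self-accelerating decomposition temperature 50.5 °C (≤ 60 °C), the curing-agent paste falls in Group DG7.
Curing-agent paste: self-accelerating decomposition temperature 36.6 °C ≤ 60 °C → Group DG7 (Self-Reactive).
Group DG7 net quantity: (two 132 g packs = 264 g) + 275 g = 539 g.
539 g exceeds the rail limit of 500 g for Group DG7.

No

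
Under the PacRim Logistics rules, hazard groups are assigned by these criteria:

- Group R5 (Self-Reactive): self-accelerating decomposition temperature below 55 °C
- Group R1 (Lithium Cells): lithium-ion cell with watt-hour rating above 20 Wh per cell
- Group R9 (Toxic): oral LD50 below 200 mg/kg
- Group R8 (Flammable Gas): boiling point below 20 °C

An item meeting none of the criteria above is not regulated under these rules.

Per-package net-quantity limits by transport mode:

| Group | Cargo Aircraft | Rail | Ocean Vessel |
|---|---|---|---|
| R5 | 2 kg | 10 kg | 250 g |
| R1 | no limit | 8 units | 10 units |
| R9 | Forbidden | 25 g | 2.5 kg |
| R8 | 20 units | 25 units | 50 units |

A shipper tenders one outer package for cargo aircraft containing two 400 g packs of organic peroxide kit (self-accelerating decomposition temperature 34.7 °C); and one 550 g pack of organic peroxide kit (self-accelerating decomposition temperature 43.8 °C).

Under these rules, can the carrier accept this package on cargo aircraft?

Yes

The organic peroxide kit has self-accelerating decomposition temperature 34.7 °C, which is < 55 °C, so it is Group R5 (Self-Reactive).
Self-accelerating decomposition temperature 43.8 °C meets the Group R5 criterion (Self-Reactive), so the organic peroxide kit is Group R5.
Group R5 net quantity: (two 400 g packs = 800 g) + 550 g = 1.35 kg.
1.35 kg ≤ 2 kg (cargo aircraft limit, Group R5) — within limit.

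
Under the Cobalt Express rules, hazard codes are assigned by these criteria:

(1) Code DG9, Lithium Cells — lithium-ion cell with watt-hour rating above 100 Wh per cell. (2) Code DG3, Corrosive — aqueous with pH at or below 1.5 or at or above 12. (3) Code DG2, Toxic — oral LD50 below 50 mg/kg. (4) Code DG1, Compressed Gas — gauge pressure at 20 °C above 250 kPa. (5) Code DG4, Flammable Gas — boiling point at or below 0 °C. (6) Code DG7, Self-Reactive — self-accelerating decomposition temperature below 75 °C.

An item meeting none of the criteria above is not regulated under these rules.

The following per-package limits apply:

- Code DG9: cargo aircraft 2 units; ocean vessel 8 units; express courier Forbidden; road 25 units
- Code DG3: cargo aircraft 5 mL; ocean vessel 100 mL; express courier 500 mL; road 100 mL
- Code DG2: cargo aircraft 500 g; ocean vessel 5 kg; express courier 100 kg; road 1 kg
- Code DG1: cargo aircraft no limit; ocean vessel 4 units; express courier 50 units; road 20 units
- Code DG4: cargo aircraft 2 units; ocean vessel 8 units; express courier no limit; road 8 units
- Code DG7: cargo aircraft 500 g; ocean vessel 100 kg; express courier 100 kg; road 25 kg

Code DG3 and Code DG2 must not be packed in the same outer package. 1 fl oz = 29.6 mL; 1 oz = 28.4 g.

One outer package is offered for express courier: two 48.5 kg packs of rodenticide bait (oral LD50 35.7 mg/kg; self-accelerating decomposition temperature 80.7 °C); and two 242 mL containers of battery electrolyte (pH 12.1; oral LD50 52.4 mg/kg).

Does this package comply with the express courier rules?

The rodenticide bait has oral LD50 35.7 mg/kg, which is < 50 mg/kg, so it is Code DG2 (Toxic).
Battery electrolyte: pH 12.1 ≥ 12 → Code DG3 (Corrosive).
Code DG3 quantity: two 242 mL containers = 484 mL.
484 mL ≤ 500 mL (express courier limit, Code DG3) — within limit.
Code DG2 quantity: two 48.5 kg packs = 97 kg.
97 kg is within the express courier limit of 100 kg for Code DG2.
Code DG3 and Code DG2 may not share an outer package.

No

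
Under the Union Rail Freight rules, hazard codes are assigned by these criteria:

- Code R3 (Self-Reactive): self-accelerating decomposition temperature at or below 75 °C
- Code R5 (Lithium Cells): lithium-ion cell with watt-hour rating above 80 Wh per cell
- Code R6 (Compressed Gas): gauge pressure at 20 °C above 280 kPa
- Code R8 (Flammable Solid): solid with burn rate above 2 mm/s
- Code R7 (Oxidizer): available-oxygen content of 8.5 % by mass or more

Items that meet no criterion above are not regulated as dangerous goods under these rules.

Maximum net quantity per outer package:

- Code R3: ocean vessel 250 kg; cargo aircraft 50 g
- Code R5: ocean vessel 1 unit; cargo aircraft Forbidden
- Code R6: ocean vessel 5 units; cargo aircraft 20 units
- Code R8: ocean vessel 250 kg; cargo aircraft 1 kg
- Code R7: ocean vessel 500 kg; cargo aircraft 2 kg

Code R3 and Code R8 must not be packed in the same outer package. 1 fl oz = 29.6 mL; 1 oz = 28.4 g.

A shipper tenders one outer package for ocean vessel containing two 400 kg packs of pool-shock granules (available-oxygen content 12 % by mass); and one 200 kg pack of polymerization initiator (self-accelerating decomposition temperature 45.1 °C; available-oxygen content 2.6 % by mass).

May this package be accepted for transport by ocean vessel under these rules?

No

The pool-shock granules have available-oxygen content 12 % by mass, which is ≥ 8.5 % by mass, so they are Code R7 (Oxidizer).
Polymerization initiator: self-accelerating decomposition temperature 45.1 °C ≤ 75 °C → Code R3 (Self-Reactive).
Code R3 quantity: 200 kg.
200 kg is within the ocean vessel limit of 250 kg for Code R3.
Code R7 quantity: two 400 kg packs = 800 kg.
That exceeds the Code R7 ocean vessel limit of 500 kg.
The segregation rule (Code R3 with Code R8) does not apply to Code R3 with Code R7.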